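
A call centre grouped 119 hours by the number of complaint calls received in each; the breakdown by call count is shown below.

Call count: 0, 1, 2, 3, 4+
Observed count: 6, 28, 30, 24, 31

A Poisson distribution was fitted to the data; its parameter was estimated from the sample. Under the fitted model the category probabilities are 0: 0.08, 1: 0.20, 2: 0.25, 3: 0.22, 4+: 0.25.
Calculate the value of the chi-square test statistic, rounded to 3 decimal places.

2.279

Expected counts E_i = n·p_i: 119×0.08 = 9.52, 119×0.20 = 23.8, 119×0.25 = 29.75, 119×0.22 = 26.18, 119×0.25 = 29.75.
χ² = (6−9.52)²/9.52 + (28−23.8)²/23.8 + (30−29.75)²/29.75 + (24−26.18)²/26.18 + (31−29.75)²/29.75
   = 1.3015 + 0.7412 + 0.0021 + 0.1815 + 0.0525
Sum = 2.279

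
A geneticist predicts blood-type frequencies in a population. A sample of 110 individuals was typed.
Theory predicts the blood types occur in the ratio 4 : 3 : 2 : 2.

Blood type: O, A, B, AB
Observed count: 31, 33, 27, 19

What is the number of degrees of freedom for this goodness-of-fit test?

3

There are k = 4 categories and no parameters were estimated from the data, so df = 4 − 1 = 3.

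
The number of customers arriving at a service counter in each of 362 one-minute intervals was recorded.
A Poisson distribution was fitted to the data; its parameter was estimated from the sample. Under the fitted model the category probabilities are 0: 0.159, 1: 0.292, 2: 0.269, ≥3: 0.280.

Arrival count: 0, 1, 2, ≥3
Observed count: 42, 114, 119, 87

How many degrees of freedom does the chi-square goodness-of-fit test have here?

There are k = 4 categories and 1 parameter estimated from the data, so df = 4 − 1 − 1 = 2.

2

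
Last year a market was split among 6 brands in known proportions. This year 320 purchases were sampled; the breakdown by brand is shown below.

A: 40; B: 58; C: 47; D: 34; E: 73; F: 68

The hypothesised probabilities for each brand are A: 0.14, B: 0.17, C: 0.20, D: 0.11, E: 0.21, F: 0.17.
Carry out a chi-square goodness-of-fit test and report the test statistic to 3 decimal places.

9.210

Expected counts E_i = n·p_i: 320×0.14 = 44.8, 320×0.17 = 54.4, 320×0.20 = 64, 320×0.11 = 35.2, 320×0.21 = 67.2, 320×0.17 = 54.4.
cat         O        E   (O−E)²/E
A          40     44.8     0.5143
B          58     54.4     0.2382
C          47       64     4.5156
D          34     35.2     0.0409
E          73     67.2     0.5006
F          68     54.4     3.4000
Sum = 9.210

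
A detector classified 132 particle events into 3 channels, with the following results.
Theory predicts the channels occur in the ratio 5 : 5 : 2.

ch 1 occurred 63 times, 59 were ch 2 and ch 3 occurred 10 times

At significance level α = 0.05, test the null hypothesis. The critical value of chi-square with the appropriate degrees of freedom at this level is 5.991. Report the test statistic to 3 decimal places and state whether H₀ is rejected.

8.000; reject

Ratio total = 12. Expected counts: 132×5/12 = 55, 132×5/12 = 55, 132×2/12 = 22.
cat         O        E   (O−E)²/E
ch 1       63       55     1.1636
ch 2       59       55     0.2909
ch 3       10       22     6.5455
Sum = 8.000
df = 2. Since 8.000 > 5.991, we reject H₀.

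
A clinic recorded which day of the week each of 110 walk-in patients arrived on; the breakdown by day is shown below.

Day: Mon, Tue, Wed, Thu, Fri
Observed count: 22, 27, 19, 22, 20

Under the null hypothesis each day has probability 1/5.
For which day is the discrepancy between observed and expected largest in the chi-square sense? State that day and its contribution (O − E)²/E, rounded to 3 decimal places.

Tue, 1.136

Under H₀ each category has probability 1/5, so each expected count is 110/5 = 22.
Mon: (22 − 22)²/22 = 0/22 = 0.0000
Tue: (27 − 22)²/22 = 25/22 = 1.1364
Wed: (19 − 22)²/22 = 9/22 = 0.4091
Thu: (22 − 22)²/22 = 0/22 = 0.0000
Fri: (20 − 22)²/22 = 4/22 = 0.1818
The largest term is for Tue: 1.136.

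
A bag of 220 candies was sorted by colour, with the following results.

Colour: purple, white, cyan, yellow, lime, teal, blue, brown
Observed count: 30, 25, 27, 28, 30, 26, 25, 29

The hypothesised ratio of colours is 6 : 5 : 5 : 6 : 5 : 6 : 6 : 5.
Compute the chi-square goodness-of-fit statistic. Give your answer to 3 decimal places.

Ratio total = 44. Expected counts: 220×6/44 = 30, 220×5/44 = 25, 220×5/44 = 25, 220×6/44 = 30, 220×5/44 = 25, 220×6/44 = 30, 220×6/44 = 30, 220×5/44 = 25.
χ² = (30−30)²/30 + (25−25)²/25 + (27−25)²/25 + (28−30)²/30 + (30−25)²/25 + (26−30)²/30 + (25−30)²/30 + (29−25)²/25
   = 0.0000 + 0.0000 + 0.1600 + 0.1333 + 1.0000 + 0.5333 + 0.8333 + 0.6400
Sum = 3.300

3.300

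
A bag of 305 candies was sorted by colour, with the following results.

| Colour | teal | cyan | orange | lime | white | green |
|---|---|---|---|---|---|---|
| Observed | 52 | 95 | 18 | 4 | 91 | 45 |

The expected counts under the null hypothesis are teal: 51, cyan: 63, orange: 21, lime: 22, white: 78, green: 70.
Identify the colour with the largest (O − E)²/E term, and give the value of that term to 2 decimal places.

cyan, 16.25

teal: (52 − 51)²/51 = 1/51 = 0.020
cyan: (95 − 63)²/63 = 1024/63 = 16.254
orange: (18 − 21)²/21 = 9/21 = 0.429
lime: (4 − 22)²/22 = 324/22 = 14.727
white: (91 − 78)²/78 = 169/78 = 2.167
green: (45 − 70)²/70 = 625/70 = 8.929
The largest term is for cyan: 16.25.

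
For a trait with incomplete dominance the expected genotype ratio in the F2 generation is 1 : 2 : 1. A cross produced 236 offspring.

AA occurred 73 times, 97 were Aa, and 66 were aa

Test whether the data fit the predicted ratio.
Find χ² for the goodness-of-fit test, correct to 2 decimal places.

7.89

Ratio total = 4. Expected counts: 236×1/4 = 59, 236×2/4 = 118, 236×1/4 = 59.
cat         O        E   (O−E)²/E
AA         73       59      3.322
Aa         97      118      3.737
aa         66       59      0.831
Sum = 7.89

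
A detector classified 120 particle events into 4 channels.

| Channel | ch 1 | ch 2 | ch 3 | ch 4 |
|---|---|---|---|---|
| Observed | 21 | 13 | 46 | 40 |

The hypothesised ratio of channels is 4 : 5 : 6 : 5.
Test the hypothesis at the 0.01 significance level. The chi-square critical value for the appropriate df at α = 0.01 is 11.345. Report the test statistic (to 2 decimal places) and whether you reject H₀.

Ratio total = 20. Expected counts: 120×4/20 = 24, 120×5/20 = 30, 120×6/20 = 36, 120×5/20 = 30.
cat         O        E   (O−E)²/E
ch 1       21       24      0.375
ch 2       13       30      9.633
ch 3       46       36      2.778
ch 4       40       30      3.333
Sum = 16.12
df = 3. Since 16.12 > 11.345, we reject H₀.

16.12; reject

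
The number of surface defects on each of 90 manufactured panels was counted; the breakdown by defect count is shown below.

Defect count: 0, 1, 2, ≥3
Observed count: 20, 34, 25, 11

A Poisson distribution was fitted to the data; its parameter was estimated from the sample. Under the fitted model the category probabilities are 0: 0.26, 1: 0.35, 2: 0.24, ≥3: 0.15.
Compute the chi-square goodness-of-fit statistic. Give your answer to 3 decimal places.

1.691

Expected counts E_i = n·p_i: 90×0.26 = 23.4, 90×0.35 = 31.5, 90×0.24 = 21.6, 90×0.15 = 13.5.
χ² = (20−23.4)²/23.4 + (34−31.5)²/31.5 + (25−21.6)²/21.6 + (11−13.5)²/13.5
   = 0.4940 + 0.1984 + 0.5352 + 0.4630
Sum = 1.691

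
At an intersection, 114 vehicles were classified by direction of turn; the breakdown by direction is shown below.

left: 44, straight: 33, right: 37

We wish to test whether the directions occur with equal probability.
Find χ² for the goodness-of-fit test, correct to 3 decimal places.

Expected count for each of the 3 categories: 114/3 = 38.
left: (44 − 38)²/38 = 36/38 = 0.9474
straight: (33 − 38)²/38 = 25/38 = 0.6579
right: (37 − 38)²/38 = 1/38 = 0.0263
Sum = 1.632

1.632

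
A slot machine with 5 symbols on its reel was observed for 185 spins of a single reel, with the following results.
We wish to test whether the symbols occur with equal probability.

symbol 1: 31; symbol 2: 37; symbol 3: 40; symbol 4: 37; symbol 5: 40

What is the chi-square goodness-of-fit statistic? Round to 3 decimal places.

1.459

Expected count for each of the 5 categories: 185/5 = 37.
cat           O        E   (O−E)²/E
symbol 1     31       37     0.9730
symbol 2     37       37     0.0000
symbol 3     40       37     0.2432
symbol 4     37       37     0.0000
symbol 5     40       37     0.2432
Sum = 1.459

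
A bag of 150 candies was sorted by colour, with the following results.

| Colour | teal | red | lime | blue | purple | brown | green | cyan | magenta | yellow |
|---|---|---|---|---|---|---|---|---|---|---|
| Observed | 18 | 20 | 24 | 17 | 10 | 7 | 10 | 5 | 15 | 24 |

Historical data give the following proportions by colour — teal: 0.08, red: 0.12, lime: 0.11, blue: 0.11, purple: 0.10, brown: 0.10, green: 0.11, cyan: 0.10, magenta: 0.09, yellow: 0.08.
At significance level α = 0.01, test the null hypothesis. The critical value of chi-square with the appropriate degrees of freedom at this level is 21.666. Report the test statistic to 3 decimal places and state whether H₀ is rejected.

Expected counts E_i = n·p_i: 150×0.08 = 12, 150×0.12 = 18, 150×0.11 = 16.5, 150×0.11 = 16.5, 150×0.10 = 15, 150×0.10 = 15, 150×0.11 = 16.5, 150×0.10 = 15, 150×0.09 = 13.5, 150×0.08 = 12.
cat          O        E   (O−E)²/E
teal        18       12     3.0000
red         20       18     0.2222
lime        24     16.5     3.4091
blue        17     16.5     0.0152
purple      10       15     1.6667
brown        7       15     4.2667
green       10     16.5     2.5606
cyan         5       15     6.6667
magenta     15     13.5     0.1667
yellow      24       12    12.0000
Sum = 33.974
df = 9. Since 33.974 > 21.666, we reject H₀.

33.974; reject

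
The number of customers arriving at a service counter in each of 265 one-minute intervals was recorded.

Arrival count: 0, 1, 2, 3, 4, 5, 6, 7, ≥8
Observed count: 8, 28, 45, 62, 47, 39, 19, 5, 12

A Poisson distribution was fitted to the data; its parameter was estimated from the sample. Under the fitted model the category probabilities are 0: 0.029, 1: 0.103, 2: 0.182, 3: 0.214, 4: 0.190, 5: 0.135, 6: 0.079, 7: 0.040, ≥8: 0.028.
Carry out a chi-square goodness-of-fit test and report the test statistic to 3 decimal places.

7.219

Expected counts E_i = n·p_i: 265×0.029 = 7.685, 265×0.103 = 27.295, 265×0.182 = 48.23, 265×0.214 = 56.71, 265×0.190 = 50.35, 265×0.135 = 35.775, 265×0.079 = 20.935, 265×0.040 = 10.6, 265×0.028 = 7.42.
χ² = (8−7.685)²/7.685 + (28−27.295)²/27.295 + (45−48.23)²/48.23 + (62−56.71)²/56.71 + (47−50.35)²/50.35 + (39−35.775)²/35.775 + (19−20.935)²/20.935 + (5−10.6)²/10.6 + (12−7.42)²/7.42
   = 0.0129 + 0.0182 + 0.2163 + 0.4935 + 0.2229 + 0.2907 + 0.1789 + 2.9585 + 2.8270
Sum = 7.219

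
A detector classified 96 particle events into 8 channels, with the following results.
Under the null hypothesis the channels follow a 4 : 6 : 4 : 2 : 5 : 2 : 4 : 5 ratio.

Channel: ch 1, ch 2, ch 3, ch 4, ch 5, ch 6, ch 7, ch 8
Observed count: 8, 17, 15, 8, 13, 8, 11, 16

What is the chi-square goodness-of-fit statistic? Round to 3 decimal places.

Ratio total = 32. Expected counts: 96×4/32 = 12, 96×6/32 = 18, 96×4/32 = 12, 96×2/32 = 6, 96×5/32 = 15, 96×2/32 = 6, 96×4/32 = 12, 96×5/32 = 15.
ch 1: (8 − 12)²/12 = 16/12 = 1.3333
ch 2: (17 − 18)²/18 = 1/18 = 0.0556
ch 3: (15 − 12)²/12 = 9/12 = 0.7500
ch 4: (8 − 6)²/6 = 4/6 = 0.6667
ch 5: (13 − 15)²/15 = 4/15 = 0.2667
ch 6: (8 − 6)²/6 = 4/6 = 0.6667
ch 7: (11 − 12)²/12 = 1/12 = 0.0833
ch 8: (16 − 15)²/15 = 1/15 = 0.0667
Sum = 3.889

3.889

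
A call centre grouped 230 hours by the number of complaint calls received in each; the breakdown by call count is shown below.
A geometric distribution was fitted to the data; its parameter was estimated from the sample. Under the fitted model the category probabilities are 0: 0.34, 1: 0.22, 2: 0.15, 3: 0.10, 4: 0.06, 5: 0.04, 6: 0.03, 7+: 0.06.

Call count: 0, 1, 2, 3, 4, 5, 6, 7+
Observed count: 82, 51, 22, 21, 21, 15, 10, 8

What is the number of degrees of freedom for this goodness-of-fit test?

6

There are k = 8 categories and 1 parameter estimated from the data, so df = 8 − 1 − 1 = 6.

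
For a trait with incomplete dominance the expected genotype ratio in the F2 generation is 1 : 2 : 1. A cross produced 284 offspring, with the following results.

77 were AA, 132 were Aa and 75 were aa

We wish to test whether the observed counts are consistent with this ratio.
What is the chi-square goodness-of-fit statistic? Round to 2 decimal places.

Ratio total = 4. Expected counts: 284×1/4 = 71, 284×2/4 = 142, 284×1/4 = 71.
cat         O        E   (O−E)²/E
AA         77       71      0.507
Aa        132      142      0.704
aa         75       71      0.225
Sum = 1.44

1.44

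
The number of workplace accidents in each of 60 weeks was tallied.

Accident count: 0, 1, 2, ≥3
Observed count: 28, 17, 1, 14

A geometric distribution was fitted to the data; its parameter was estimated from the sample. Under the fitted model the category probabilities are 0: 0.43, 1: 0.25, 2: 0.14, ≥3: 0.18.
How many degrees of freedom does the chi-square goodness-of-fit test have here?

2

There are k = 4 categories and 1 parameter estimated from the data, so df = 4 − 1 − 1 = 2.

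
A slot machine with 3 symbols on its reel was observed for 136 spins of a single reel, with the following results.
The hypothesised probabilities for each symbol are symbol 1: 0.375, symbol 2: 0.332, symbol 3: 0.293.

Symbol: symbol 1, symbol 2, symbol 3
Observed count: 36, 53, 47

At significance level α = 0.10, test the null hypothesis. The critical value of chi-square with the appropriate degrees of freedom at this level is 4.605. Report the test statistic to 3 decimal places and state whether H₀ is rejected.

Expected counts E_i = n·p_i: 136×0.375 = 51, 136×0.332 = 45.152, 136×0.293 = 39.848.
symbol 1: (36 − 51)²/51 = 225/51 = 4.4118
symbol 2: (53 − 45.152)²/45.152 = 61.591104/45.152 = 1.3641
symbol 3: (47 − 39.848)²/39.848 = 51.151104/39.848 = 1.2837
Sum = 7.060
df = 2. Since 7.060 > 4.605, we reject H₀.

7.060; reject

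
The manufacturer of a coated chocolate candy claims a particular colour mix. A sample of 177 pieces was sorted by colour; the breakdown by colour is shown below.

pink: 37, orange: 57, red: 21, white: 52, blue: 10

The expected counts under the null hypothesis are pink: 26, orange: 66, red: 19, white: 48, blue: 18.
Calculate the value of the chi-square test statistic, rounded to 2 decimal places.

cat         O        E   (O−E)²/E
pink       37       26      4.654
orange     57       66      1.227
red        21       19      0.211
white      52       48      0.333
blue       10       18      3.556
Sum = 9.98

9.98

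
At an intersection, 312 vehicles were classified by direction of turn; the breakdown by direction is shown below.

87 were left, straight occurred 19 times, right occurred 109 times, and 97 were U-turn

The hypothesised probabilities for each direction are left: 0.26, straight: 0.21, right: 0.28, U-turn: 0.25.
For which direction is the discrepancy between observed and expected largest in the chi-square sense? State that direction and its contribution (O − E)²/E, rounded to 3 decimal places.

straight, 33.030

Expected counts E_i = n·p_i: 312×0.26 = 81.12, 312×0.21 = 65.52, 312×0.28 = 87.36, 312×0.25 = 78.
χ² = (87−81.12)²/81.12 + (19−65.52)²/65.52 + (109−87.36)²/87.36 + (97−78)²/78
   = 0.4262 + 33.0298 + 5.3605 + 4.6282
The largest term is for straight: 33.030.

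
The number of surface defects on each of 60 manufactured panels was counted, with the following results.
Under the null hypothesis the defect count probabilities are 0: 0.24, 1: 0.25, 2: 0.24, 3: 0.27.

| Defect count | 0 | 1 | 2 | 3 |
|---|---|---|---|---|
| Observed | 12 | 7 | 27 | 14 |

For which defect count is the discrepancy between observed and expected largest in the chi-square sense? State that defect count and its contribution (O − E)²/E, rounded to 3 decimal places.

2, 11.025

Expected counts E_i = n·p_i: 60×0.24 = 14.4, 60×0.25 = 15, 60×0.24 = 14.4, 60×0.27 = 16.2.
0: (12 − 14.4)²/14.4 = 5.76/14.4 = 0.4000
1: (7 − 15)²/15 = 64/15 = 4.2667
2: (27 − 14.4)²/14.4 = 158.76/14.4 = 11.0250
3: (14 − 16.2)²/16.2 = 4.84/16.2 = 0.2988
The largest term is for 2: 11.025.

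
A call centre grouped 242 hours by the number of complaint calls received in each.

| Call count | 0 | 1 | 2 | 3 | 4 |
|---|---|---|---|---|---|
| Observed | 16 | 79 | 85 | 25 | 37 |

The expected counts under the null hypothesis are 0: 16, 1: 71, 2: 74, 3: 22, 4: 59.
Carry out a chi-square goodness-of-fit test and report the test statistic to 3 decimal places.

11.149

cat         O        E   (O−E)²/E
0          16       16     0.0000
1          79       71     0.9014
2          85       74     1.6351
3          25       22     0.4091
4          37       59     8.2034
Sum = 11.149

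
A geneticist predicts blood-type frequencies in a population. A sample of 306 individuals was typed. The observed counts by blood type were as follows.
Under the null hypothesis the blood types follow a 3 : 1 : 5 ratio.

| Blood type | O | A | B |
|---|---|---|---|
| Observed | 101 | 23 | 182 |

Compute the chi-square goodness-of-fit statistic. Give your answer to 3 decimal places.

Ratio total = 9. Expected counts: 306×3/9 = 102, 306×1/9 = 34, 306×5/9 = 170.
χ² = (101−102)²/102 + (23−34)²/34 + (182−170)²/170
   = 0.0098 + 3.5588 + 0.8471
Sum = 4.416

4.416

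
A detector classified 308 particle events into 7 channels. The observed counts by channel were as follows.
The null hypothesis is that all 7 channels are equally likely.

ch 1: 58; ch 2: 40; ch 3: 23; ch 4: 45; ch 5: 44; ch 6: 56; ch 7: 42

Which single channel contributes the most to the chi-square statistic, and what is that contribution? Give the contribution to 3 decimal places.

Under H₀ each category has probability 1/7, so each expected count is 308/7 = 44.
χ² = (58−44)²/44 + (40−44)²/44 + (23−44)²/44 + (45−44)²/44 + (44−44)²/44 + (56−44)²/44 + (42−44)²/44
   = 4.4545 + 0.3636 + 10.0227 + 0.0227 + 0.0000 + 3.2727 + 0.0909
The largest term is for ch 3: 10.023.

ch 3, 10.023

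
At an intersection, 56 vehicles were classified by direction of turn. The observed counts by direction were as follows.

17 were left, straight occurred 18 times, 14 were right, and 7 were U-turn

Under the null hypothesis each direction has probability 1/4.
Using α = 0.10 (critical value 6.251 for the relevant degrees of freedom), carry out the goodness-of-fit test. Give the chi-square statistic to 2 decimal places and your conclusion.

5.29; do not reject

Expected count for each of the 4 categories: 56/4 = 14.
cat           O        E   (O−E)²/E
left         17       14      0.643
straight     18       14      1.143
right        14       14      0.000
U-turn        7       14      3.500
Sum = 5.29
df = 3. Since 5.29 < 6.251, we do not reject H₀.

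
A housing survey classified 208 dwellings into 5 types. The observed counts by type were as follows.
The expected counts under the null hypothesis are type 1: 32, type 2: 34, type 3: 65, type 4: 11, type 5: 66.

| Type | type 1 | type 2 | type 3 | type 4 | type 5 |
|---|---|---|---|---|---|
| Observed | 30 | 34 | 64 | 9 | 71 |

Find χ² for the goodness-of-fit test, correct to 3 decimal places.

type 1: (30 − 32)²/32 = 4/32 = 0.1250
type 2: (34 − 34)²/34 = 0/34 = 0.0000
type 3: (64 − 65)²/65 = 1/65 = 0.0154
type 4: (9 − 11)²/11 = 4/11 = 0.3636
type 5: (71 − 66)²/66 = 25/66 = 0.3788
Sum = 0.883

0.883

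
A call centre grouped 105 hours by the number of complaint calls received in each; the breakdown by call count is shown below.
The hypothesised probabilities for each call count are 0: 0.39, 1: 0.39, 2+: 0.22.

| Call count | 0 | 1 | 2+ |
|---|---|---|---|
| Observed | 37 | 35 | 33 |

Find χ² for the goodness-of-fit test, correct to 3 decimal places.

5.488

Expected counts E_i = n·p_i: 105×0.39 = 40.95, 105×0.39 = 40.95, 105×0.22 = 23.1.
χ² = (37−40.95)²/40.95 + (35−40.95)²/40.95 + (33−23.1)²/23.1
   = 0.3810 + 0.8645 + 4.2429
Sum = 5.488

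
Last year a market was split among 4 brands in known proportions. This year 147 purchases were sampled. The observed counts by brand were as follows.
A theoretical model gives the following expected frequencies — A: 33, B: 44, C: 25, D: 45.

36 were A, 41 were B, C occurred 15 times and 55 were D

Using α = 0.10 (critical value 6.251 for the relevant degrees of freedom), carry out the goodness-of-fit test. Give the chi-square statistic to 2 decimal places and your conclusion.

χ² = (36−33)²/33 + (41−44)²/44 + (15−25)²/25 + (55−45)²/45
   = 0.273 + 0.205 + 4.000 + 2.222
Sum = 6.70
df = 3. Since 6.70 > 6.251, we reject H₀.

6.70; reject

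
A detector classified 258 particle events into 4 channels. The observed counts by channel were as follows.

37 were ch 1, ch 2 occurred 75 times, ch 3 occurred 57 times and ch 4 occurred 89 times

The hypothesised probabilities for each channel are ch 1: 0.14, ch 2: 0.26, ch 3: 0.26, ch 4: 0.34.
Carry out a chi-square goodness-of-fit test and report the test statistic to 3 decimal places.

Expected counts E_i = n·p_i: 258×0.14 = 36.12, 258×0.26 = 67.08, 258×0.26 = 67.08, 258×0.34 = 87.72.
χ² = (37−36.12)²/36.12 + (75−67.08)²/67.08 + (57−67.08)²/67.08 + (89−87.72)²/87.72
   = 0.0214 + 0.9351 + 1.5147 + 0.0187
Sum = 2.490

2.490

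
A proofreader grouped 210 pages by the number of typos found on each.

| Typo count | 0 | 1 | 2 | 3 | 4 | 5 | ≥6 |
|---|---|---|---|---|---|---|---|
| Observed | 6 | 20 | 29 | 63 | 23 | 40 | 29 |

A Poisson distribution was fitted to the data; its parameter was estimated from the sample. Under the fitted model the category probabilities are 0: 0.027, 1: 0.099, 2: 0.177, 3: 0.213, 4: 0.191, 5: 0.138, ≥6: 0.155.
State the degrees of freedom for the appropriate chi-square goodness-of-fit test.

5

There are k = 7 categories and 1 parameter estimated from the data, so df = 7 − 1 − 1 = 5.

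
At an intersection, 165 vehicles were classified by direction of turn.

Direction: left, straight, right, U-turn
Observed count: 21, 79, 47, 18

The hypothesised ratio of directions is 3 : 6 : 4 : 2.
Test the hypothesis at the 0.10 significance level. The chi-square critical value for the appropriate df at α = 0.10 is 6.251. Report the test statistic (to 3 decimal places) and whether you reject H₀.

7.856; reject

Ratio total = 15. Expected counts: 165×3/15 = 33, 165×6/15 = 66, 165×4/15 = 44, 165×2/15 = 22.
χ² = (21−33)²/33 + (79−66)²/66 + (47−44)²/44 + (18−22)²/22
   = 4.3636 + 2.5606 + 0.2045 + 0.7273
Sum = 7.856
df = 3. Since 7.856 > 6.251, we reject H₀.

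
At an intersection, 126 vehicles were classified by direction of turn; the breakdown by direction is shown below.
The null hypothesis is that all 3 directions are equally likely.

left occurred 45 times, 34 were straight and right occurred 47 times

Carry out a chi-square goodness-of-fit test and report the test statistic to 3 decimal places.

2.333

Under H₀ each category has probability 1/3, so each expected count is 126/3 = 42.
cat           O        E   (O−E)²/E
left         45       42     0.2143
straight     34       42     1.5238
right        47       42     0.5952
Sum = 2.333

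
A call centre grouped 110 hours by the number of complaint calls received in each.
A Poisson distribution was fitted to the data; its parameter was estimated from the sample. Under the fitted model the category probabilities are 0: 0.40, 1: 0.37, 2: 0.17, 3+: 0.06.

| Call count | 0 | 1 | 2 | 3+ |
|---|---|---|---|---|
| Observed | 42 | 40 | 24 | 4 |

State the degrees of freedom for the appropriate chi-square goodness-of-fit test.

There are k = 4 categories and 1 parameter estimated from the data, so df = 4 − 1 − 1 = 2.

2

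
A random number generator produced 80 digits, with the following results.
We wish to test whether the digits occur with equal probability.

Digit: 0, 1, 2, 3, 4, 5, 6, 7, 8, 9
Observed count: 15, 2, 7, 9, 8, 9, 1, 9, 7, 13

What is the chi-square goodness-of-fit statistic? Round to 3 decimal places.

Under H₀ each category has probability 1/10, so each expected count is 80/10 = 8.
χ² = (15−8)²/8 + (2−8)²/8 + (7−8)²/8 + (9−8)²/8 + (8−8)²/8 + (9−8)²/8 + (1−8)²/8 + (9−8)²/8 + (7−8)²/8 + (13−8)²/8
   = 6.1250 + 4.5000 + 0.1250 + 0.1250 + 0.0000 + 0.1250 + 6.1250 + 0.1250 + 0.1250 + 3.1250
Sum = 20.500

20.500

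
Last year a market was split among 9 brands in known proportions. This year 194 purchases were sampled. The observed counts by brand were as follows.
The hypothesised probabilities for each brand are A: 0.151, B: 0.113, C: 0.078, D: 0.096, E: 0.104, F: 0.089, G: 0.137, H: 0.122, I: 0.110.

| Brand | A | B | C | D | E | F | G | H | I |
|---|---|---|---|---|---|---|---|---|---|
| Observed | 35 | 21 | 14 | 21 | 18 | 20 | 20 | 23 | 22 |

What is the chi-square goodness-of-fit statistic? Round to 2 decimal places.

3.87

Expected counts E_i = n·p_i: 194×0.151 = 29.294, 194×0.113 = 21.922, 194×0.078 = 15.132, 194×0.096 = 18.624, 194×0.104 = 20.176, 194×0.089 = 17.266, 194×0.137 = 26.578, 194×0.122 = 23.668, 194×0.110 = 21.34.
cat         O        E   (O−E)²/E
A          35   29.294      1.111
B          21   21.922      0.039
C          14   15.132      0.085
D          21   18.624      0.303
E          18   20.176      0.235
F          20   17.266      0.433
G          20   26.578      1.628
H          23   23.668      0.019
I          22    21.34      0.020
Sum = 3.87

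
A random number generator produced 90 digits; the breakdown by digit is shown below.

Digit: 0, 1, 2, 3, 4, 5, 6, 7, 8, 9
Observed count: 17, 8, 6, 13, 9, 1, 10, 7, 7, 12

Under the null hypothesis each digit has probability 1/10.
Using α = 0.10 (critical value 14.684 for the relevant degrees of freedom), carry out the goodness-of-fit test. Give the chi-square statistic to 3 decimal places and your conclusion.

Under H₀ each category has probability 1/10, so each expected count is 90/10 = 9.
χ² = (17−9)²/9 + (8−9)²/9 + (6−9)²/9 + (13−9)²/9 + (9−9)²/9 + (1−9)²/9 + (10−9)²/9 + (7−9)²/9 + (7−9)²/9 + (12−9)²/9
   = 7.1111 + 0.1111 + 1.0000 + 1.7778 + 0.0000 + 7.1111 + 0.1111 + 0.4444 + 0.4444 + 1.0000
Sum = 19.111
df = 9. Since 19.111 > 14.684, we reject H₀.

19.111; reject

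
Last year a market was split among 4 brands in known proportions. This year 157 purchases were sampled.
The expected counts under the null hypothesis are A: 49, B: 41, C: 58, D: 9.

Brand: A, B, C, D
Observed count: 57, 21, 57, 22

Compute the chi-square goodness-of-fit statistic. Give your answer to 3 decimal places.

cat         O        E   (O−E)²/E
A          57       49     1.3061
B          21       41     9.7561
C          57       58     0.0172
D          22        9    18.7778
Sum = 29.857

29.857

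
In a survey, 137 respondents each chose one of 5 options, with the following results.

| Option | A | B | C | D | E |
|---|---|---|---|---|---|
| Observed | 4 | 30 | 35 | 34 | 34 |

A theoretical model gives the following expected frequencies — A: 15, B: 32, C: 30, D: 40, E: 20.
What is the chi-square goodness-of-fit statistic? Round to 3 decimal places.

A: (4 − 15)²/15 = 121/15 = 8.0667
B: (30 − 32)²/32 = 4/32 = 0.1250
C: (35 − 30)²/30 = 25/30 = 0.8333
D: (34 − 40)²/40 = 36/40 = 0.9000
E: (34 − 20)²/20 = 196/20 = 9.8000
Sum = 19.725

19.725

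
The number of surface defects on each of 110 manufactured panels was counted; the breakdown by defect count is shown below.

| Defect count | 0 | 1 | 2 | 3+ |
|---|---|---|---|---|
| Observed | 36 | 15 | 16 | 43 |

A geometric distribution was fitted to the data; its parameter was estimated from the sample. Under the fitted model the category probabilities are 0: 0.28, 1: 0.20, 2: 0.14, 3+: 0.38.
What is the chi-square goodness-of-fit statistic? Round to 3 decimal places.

Expected counts E_i = n·p_i: 110×0.28 = 30.8, 110×0.20 = 22, 110×0.14 = 15.4, 110×0.38 = 41.8.
χ² = (36−30.8)²/30.8 + (15−22)²/22 + (16−15.4)²/15.4 + (43−41.8)²/41.8
   = 0.8779 + 2.2273 + 0.0234 + 0.0344
Sum = 3.163

3.163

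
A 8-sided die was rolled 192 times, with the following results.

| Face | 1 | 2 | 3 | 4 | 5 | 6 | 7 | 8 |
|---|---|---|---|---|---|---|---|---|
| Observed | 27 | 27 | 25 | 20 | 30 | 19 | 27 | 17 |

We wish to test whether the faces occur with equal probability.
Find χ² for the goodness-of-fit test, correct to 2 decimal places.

6.42

Under H₀ each category has probability 1/8, so each expected count is 192/8 = 24.
χ² = (27−24)²/24 + (27−24)²/24 + (25−24)²/24 + (20−24)²/24 + (30−24)²/24 + (19−24)²/24 + (27−24)²/24 + (17−24)²/24
   = 0.375 + 0.375 + 0.042 + 0.667 + 1.500 + 1.042 + 0.375 + 2.042
Sum = 6.42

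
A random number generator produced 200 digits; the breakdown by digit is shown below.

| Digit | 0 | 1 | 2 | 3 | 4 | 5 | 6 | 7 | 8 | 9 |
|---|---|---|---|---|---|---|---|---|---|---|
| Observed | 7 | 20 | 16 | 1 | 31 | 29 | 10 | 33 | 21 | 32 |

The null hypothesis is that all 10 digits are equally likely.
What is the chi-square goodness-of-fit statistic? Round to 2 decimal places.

Expected count for each of the 10 categories: 200/10 = 20.
cat         O        E   (O−E)²/E
0           7       20      8.450
1          20       20      0.000
2          16       20      0.800
3           1       20     18.050
4          31       20      6.050
5          29       20      4.050
6          10       20      5.000
7          33       20      8.450
8          21       20      0.050
9          32       20      7.200
Sum = 58.10

58.10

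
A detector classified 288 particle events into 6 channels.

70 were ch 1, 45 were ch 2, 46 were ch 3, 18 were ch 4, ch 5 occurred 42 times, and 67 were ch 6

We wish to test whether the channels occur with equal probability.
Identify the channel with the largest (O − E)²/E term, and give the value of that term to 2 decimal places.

ch 4, 18.75

Expected count for each of the 6 categories: 288/6 = 48.
ch 1: (70 − 48)²/48 = 484/48 = 10.083
ch 2: (45 − 48)²/48 = 9/48 = 0.188
ch 3: (46 − 48)²/48 = 4/48 = 0.083
ch 4: (18 − 48)²/48 = 900/48 = 18.750
ch 5: (42 − 48)²/48 = 36/48 = 0.750
ch 6: (67 − 48)²/48 = 361/48 = 7.521
The largest term is for ch 4: 18.75.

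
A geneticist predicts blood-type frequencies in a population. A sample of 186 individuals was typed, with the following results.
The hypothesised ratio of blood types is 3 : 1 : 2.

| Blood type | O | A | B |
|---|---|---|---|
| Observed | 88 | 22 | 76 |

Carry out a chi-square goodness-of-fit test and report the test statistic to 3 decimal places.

Ratio total = 6. Expected counts: 186×3/6 = 93, 186×1/6 = 31, 186×2/6 = 62.
χ² = (88−93)²/93 + (22−31)²/31 + (76−62)²/62
   = 0.2688 + 2.6129 + 3.1613
Sum = 6.043

6.043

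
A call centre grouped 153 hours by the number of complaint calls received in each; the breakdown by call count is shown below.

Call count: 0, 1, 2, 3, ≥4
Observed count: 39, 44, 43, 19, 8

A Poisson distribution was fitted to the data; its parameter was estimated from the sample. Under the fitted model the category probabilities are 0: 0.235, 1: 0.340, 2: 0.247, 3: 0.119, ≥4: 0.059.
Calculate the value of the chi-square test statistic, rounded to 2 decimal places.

2.36

Expected counts E_i = n·p_i: 153×0.235 = 35.955, 153×0.340 = 52.02, 153×0.247 = 37.791, 153×0.119 = 18.207, 153×0.059 = 9.027.
cat         O        E   (O−E)²/E
0          39   35.955      0.258
1          44    52.02      1.236
2          43   37.791      0.718
3          19   18.207      0.035
≥4          8    9.027      0.117
Sum = 2.36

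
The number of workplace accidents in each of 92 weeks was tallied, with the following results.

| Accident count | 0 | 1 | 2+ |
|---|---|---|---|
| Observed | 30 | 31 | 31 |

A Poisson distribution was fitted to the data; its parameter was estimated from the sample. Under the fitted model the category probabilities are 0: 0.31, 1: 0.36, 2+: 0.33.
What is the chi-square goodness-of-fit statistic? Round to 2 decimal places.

Expected counts E_i = n·p_i: 92×0.31 = 28.52, 92×0.36 = 33.12, 92×0.33 = 30.36.
0: (30 − 28.52)²/28.52 = 2.1904/28.52 = 0.077
1: (31 − 33.12)²/33.12 = 4.4944/33.12 = 0.136
2+: (31 − 30.36)²/30.36 = 0.4096/30.36 = 0.013
Sum = 0.23

0.23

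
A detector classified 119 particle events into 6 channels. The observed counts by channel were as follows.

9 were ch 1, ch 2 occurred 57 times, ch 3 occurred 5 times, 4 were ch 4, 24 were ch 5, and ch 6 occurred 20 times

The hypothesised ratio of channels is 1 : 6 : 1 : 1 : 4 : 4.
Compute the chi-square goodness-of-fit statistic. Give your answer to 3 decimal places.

10.643

Ratio total = 17. Expected counts: 119×1/17 = 7, 119×6/17 = 42, 119×1/17 = 7, 119×1/17 = 7, 119×4/17 = 28, 119×4/17 = 28.
ch 1: (9 − 7)²/7 = 4/7 = 0.5714
ch 2: (57 − 42)²/42 = 225/42 = 5.3571
ch 3: (5 − 7)²/7 = 4/7 = 0.5714
ch 4: (4 − 7)²/7 = 9/7 = 1.2857
ch 5: (24 − 28)²/28 = 16/28 = 0.5714
ch 6: (20 − 28)²/28 = 64/28 = 2.2857
Sum = 10.643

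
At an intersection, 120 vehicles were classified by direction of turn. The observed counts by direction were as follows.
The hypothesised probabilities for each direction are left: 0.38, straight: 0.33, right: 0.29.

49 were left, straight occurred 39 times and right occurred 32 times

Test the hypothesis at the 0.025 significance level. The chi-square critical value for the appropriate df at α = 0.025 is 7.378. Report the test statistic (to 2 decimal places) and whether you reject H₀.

Expected counts E_i = n·p_i: 120×0.38 = 45.6, 120×0.33 = 39.6, 120×0.29 = 34.8.
left: (49 − 45.6)²/45.6 = 11.56/45.6 = 0.254
straight: (39 − 39.6)²/39.6 = 0.36/39.6 = 0.009
right: (32 − 34.8)²/34.8 = 7.84/34.8 = 0.225
Sum = 0.49
df = 2. Since 0.49 < 7.378, we do not reject H₀.

0.49; do not reject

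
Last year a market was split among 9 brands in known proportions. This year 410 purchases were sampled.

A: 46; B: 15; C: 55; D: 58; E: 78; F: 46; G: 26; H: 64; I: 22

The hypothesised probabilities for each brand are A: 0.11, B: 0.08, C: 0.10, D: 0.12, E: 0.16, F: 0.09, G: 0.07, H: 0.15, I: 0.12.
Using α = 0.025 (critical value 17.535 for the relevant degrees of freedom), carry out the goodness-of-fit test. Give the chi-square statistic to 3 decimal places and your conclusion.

Expected counts E_i = n·p_i: 410×0.11 = 45.1, 410×0.08 = 32.8, 410×0.10 = 41, 410×0.12 = 49.2, 410×0.16 = 65.6, 410×0.09 = 36.9, 410×0.07 = 28.7, 410×0.15 = 61.5, 410×0.12 = 49.2.
cat         O        E   (O−E)²/E
A          46     45.1     0.0180
B          15     32.8     9.6598
C          55       41     4.7805
D          58     49.2     1.5740
E          78     65.6     2.3439
F          46     36.9     2.2442
G          26     28.7     0.2540
H          64     61.5     0.1016
I          22     49.2    15.0374
Sum = 36.013
df = 8. Since 36.013 > 17.535, we reject H₀.

36.013; reject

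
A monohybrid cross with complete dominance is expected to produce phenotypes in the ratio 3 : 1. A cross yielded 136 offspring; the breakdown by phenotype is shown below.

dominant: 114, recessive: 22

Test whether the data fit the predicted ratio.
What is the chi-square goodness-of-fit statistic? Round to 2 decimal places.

Ratio total = 4. Expected counts: 136×3/4 = 102, 136×1/4 = 34.
χ² = (114−102)²/102 + (22−34)²/34
   = 1.412 + 4.235
Sum = 5.65

5.65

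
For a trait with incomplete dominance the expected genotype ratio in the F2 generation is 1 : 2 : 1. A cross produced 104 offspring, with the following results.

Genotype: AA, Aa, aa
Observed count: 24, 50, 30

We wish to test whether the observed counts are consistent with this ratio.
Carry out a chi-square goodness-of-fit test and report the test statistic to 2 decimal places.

Ratio total = 4. Expected counts: 104×1/4 = 26, 104×2/4 = 52, 104×1/4 = 26.
cat         O        E   (O−E)²/E
AA         24       26      0.154
Aa         50       52      0.077
aa         30       26      0.615
Sum = 0.85

0.85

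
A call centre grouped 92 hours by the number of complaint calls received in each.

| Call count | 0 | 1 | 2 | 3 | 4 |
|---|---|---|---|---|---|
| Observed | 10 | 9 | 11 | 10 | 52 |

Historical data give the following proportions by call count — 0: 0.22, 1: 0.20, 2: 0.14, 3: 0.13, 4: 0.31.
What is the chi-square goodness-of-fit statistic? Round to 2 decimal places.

29.91

Expected counts E_i = n·p_i: 92×0.22 = 20.24, 92×0.20 = 18.4, 92×0.14 = 12.88, 92×0.13 = 11.96, 92×0.31 = 28.52.
cat         O        E   (O−E)²/E
0          10    20.24      5.181
1           9     18.4      4.802
2          11    12.88      0.274
3          10    11.96      0.321
4          52    28.52     19.331
Sum = 29.91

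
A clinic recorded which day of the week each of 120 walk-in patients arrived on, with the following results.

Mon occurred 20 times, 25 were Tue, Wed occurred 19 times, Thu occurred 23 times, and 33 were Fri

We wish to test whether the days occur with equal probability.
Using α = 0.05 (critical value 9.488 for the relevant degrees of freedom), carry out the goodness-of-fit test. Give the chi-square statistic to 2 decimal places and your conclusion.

5.17; do not reject

Expected count for each of the 5 categories: 120/5 = 24.
cat         O        E   (O−E)²/E
Mon        20       24      0.667
Tue        25       24      0.042
Wed        19       24      1.042
Thu        23       24      0.042
Fri        33       24      3.375
Sum = 5.17
df = 4. Since 5.17 < 9.488, we do not reject H₀.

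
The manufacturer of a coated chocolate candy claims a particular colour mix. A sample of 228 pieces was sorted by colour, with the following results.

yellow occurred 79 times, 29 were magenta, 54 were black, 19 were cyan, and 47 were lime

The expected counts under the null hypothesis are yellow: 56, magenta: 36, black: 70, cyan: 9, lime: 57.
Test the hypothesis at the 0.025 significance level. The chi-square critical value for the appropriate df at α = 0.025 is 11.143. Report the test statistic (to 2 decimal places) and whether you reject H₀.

27.33; reject

cat          O        E   (O−E)²/E
yellow      79       56      9.446
magenta     29       36      1.361
black       54       70      3.657
cyan        19        9     11.111
lime        47       57      1.754
Sum = 27.33
df = 4. Since 27.33 > 11.143, we reject H₀.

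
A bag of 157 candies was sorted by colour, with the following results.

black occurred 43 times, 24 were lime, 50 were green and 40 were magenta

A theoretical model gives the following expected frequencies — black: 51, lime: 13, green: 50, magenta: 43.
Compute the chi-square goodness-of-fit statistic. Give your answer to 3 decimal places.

10.772

cat          O        E   (O−E)²/E
black       43       51     1.2549
lime        24       13     9.3077
green       50       50     0.0000
magenta     40       43     0.2093
Sum = 10.772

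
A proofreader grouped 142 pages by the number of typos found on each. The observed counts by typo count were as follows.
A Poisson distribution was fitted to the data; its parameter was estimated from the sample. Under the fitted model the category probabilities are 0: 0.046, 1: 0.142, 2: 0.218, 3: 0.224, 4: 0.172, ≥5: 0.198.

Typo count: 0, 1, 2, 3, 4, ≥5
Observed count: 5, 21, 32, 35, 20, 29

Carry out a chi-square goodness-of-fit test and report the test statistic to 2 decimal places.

Expected counts E_i = n·p_i: 142×0.046 = 6.532, 142×0.142 = 20.164, 142×0.218 = 30.956, 142×0.224 = 31.808, 142×0.172 = 24.424, 142×0.198 = 28.116.
cat         O        E   (O−E)²/E
0           5    6.532      0.359
1          21   20.164      0.035
2          32   30.956      0.035
3          35   31.808      0.320
4          20   24.424      0.801
≥5         29   28.116      0.028
Sum = 1.58

1.58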